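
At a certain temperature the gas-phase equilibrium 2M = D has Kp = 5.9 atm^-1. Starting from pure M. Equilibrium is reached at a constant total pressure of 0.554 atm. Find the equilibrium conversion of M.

Let X = conversion of M (basis 1 mol M); extent of reaction ξ = 0.5X.
Mole table: n_M = 1 − X; n_D = 0.5X.
Total moles n_T = 1 − 0.5X.
Mole fractions y_i = n_i/n_T; Kp = p_D / (p_M^2) with p_i = y_i·P.
Setting this equal to 5.9 atm^-1 and taking the physical root (0 < X < 1) gives X = 0.733.

X = 0.733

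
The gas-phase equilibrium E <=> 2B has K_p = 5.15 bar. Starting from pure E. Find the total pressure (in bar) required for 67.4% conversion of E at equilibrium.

Take 1 mol E as basis and let X be its fractional conversion, so ξ = X.
Mole table: n_E = 1 − X; n_B = 2X.
Total moles n_T = 1 + X.
K_p = p_B^2 / (p_E) with p_i = (n_i/n_T)·P.
At X = 0.674: the mole-fraction product g(X) = Π y_i^ν_i = 3.33. Since K_p = g(X)·P^{1}, P = (K_p/g)^(1/1) = (5.15/3.33)^(1/1) = 1.55 bar.

P = 1.55 bar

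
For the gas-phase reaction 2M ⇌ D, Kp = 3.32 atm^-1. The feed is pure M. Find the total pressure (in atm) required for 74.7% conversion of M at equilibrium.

Take 1 mol M as basis and let X be its fractional conversion, so ξ = 0.5X.
Species balance: n_M = 1 − X; n_D = 0.5X.
Total moles n_T = 1 − 0.5X.
Kp = p_D / (p_M^2) with p_i = (n_i/n_T)·P.
At X = 0.747: the mole-fraction product g(X) = Π y_i^ν_i = 3.656. Since Kp = g(X)·P^{-1}, P = (g/Kp)^(1/1) = (3.656/3.32)^(1/1) = 1.1 atm.

P = 1.1 atm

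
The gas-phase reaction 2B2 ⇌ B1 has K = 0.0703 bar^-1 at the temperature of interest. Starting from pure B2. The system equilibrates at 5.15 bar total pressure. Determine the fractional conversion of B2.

X = 0.361

Take 1 mol B2 as basis and let X be its fractional conversion, so ξ = 0.5X.
Species balance: n_B2 = 1 − X; n_B1 = 0.5X.
Total moles n_T = 1 − 0.5X.
y_i = n_i/n_T, p_i = y_i·P. K = p_B1 / (p_B2^2).
Equating to 0.0703 bar^-1 and solving on 0 < X < 1: X = 0.361.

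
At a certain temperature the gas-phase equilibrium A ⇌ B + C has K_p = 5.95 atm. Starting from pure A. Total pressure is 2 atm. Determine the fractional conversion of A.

Basis: 1 mol A initially; let X = conversion of A. Extent ξ = X.
Moles: n_A = 1 − X; n_B = X; n_C = X.
Total moles n_T = 1 + X.
Mole fractions y_i = n_i/n_T; K_p = p_B p_C / (p_A) with p_i = y_i·P.
Equating to 5.95 atm and solving on 0 < X < 1: X = 0.865.

X = 0.865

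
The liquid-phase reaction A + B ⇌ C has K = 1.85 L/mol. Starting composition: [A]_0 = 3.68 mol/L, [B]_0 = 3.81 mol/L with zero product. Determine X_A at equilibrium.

Let X = conversion of A; extent ξ = 3.68·X mol/L.
Concentrations: [A] = 3.68 − 3.68X; [B] = 3.81 − 3.68X; [C] = 3.68X.
K = [C] / ([A] [B]).
This equals 1.85 at X = 0.697 (the root in 0 < X < 1).

X = 0.697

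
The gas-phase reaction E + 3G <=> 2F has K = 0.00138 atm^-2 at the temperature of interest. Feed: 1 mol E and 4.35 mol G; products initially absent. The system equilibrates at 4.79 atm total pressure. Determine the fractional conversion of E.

Basis: 1 mol E initially; let X = conversion of E. Extent ξ = X.
Moles: n_E = 1 − X; n_G = 4.35 − 3X; n_F = 2X.
n_T = Σnᵢ = 5.35 − 2X.
y_i = n_i/n_T, p_i = y_i·P. K = p_F^2 / (p_E p_G^3).
Setting this equal to 0.00138 atm^-2 and taking the physical root (0 < X < 1) gives X = 0.129.

X = 0.129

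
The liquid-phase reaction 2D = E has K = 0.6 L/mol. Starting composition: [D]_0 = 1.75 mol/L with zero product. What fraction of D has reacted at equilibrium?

Let X = conversion of D; extent ξ = 1.75X/2 mol/L.
Concentrations: [D] = 1.75 − 1.75X; [E] = 0.875X.
K = [E] / ([D]^2).
Setting equal to 0.6 and solving for X on (0,1) gives X = 0.508.

X = 0.508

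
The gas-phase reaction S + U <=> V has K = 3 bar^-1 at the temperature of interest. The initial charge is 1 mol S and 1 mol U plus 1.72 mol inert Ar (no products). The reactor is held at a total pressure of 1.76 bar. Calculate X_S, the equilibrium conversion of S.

Take 1 mol S as basis and let X be its fractional conversion, so ξ = X.
At extent ξ: n_S = 1 − X; n_U = 1 − X; n_V = X; n_I = 1.72 (inert).
n_T = Σnᵢ = 3.72 − X.
With p_i = (n_i/n_T)P, K = p_V / (p_S p_U).
This yields a degree-2 equation in X; solving on (0,1), X = 0.465.

X = 0.465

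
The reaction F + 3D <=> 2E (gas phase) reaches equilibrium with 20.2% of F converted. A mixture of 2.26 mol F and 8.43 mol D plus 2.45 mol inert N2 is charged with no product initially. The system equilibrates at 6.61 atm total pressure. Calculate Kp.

Let X = conversion of F (basis 2.26 mol F); extent of reaction ξ = 2.26X.
Mole table: n_F = 2.26 − 2.26X; n_D = 8.43 − 6.78X; n_E = 4.52X; n_I = 2.45 (inert).
Total moles n_T = 13.1 − 4.52X.
At X = 0.202: n_F = 1.8, n_D = 7.06, n_E = 0.913, n_T = 12.2.
p_i = (n_i/n_T)·P. Kp = p_E^2 / (p_F p_D^3) = 0.00449 atm^-2.

Kp = 0.00449 atm^-2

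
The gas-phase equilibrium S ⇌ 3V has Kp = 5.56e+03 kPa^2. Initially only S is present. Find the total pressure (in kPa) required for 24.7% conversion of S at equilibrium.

Let X = conversion of S (basis 1 mol S); extent of reaction ξ = X.
Moles: n_S = 1 − X; n_V = 3X.
Summing: n_T = 1 + 2X.
Kp = p_V^3 / (p_S) with p_i = (n_i/n_T)·P.
At X = 0.247: the mole-fraction product g(X) = Π y_i^ν_i = 0.2421. Since Kp = g(X)·P^{2}, P = (Kp/g)^(1/2) = (5.56e+03/0.2421)^(1/2) = 152 kPa.

P = 152 kPa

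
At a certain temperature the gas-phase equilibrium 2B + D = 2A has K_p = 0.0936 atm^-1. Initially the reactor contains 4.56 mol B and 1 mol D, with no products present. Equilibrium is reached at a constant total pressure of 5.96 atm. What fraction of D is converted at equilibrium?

Let X = conversion of D (basis 1 mol D); extent of reaction ξ = X.
At extent ξ: n_B = 4.56 − 2X; n_D = 1 − X; n_A = 2X.
Total moles n_T = 5.56 − X.
y_i = n_i/n_T, p_i = y_i·P. K_p = p_A^2 / (p_B^2 p_D).
Substituting and setting equal to 0.0936 atm^-1 gives a polynomial in X; the root in (0,1) is X = 0.449.

X = 0.449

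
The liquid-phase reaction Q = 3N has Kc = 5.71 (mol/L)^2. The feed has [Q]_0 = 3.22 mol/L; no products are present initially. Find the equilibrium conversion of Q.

Let X = conversion of Q; extent ξ = 3.22·X mol/L.
Concentrations: [Q] = 3.22 − 3.22X; [N] = 9.66X.
Kc = [N]^3 / ([Q]).
Setting equal to 5.71 and solving for X on (0,1) gives X = 0.248.

X = 0.248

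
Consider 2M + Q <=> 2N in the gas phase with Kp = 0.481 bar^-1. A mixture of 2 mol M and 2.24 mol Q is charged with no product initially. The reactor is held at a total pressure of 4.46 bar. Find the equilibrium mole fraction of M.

y_M = 0.267

Take 2 mol M as basis and let X be its fractional conversion, so ξ = X.
Species balance: n_M = 2 − 2X; n_Q = 2.24 − X; n_N = 2X.
Summing: n_T = 4.24 − X.
Mole fractions y_i = n_i/n_T; Kp = p_N^2 / (p_M^2 p_Q) with p_i = y_i·P.
Equating to 0.481 bar^-1 and solving on 0 < X < 1: X = 0.500.
Then n_M = 1, n_T = 3.74, so y_M = 0.267.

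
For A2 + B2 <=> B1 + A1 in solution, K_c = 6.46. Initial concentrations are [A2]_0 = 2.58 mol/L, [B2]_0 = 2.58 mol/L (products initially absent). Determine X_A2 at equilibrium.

X = 0.718

Let X = conversion of A2; extent ξ = 2.58·X mol/L.
Concentrations: [A2] = 2.58 − 2.58X; [B2] = 2.58 − 2.58X; [B1] = 2.58X; [A1] = 2.58X.
K_c = [B1] [A1] / ([A2] [B2]).
Equating to 6.46: the physical root is X = 0.718.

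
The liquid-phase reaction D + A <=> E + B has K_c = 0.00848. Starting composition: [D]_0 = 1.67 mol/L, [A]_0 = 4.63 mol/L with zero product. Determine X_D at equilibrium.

Let X = conversion of D; extent ξ = 1.67·X mol/L.
Concentrations: [D] = 1.67 − 1.67X; [A] = 4.63 − 1.67X; [E] = 1.67X; [B] = 1.67X.
K_c = [E] [B] / ([D] [A]).
This equals 0.00848 at X = 0.139 (the root in 0 < X < 1).

X = 0.139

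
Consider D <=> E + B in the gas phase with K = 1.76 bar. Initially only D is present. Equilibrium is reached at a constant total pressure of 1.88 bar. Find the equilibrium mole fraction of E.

y_E = 0.410

Take 1 mol D as basis and let X be its fractional conversion, so ξ = X.
At extent ξ: n_D = 1 − X; n_E = X; n_B = X.
n_T = Σnᵢ = 1 + X.
With p_i = (n_i/n_T)P, K = p_E p_B / (p_D).
This yields a degree-2 equation in X; solving on (0,1), X = 0.695.
Then n_E = 0.695, n_T = 1.7, so y_E = 0.410.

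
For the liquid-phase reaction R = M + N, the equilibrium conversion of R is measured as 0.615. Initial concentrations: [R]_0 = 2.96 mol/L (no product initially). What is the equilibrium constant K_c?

K_c = 2.91 mol/L

Let X = conversion of R.
Concentrations: [R] = 2.96 − 2.96X; [M] = 2.96X; [N] = 2.96X.
At X = 0.615: [R] = 1.14, [M] = 1.82, [N] = 1.82.
K_c = [M] [N] / ([R]) = 2.91 mol/L.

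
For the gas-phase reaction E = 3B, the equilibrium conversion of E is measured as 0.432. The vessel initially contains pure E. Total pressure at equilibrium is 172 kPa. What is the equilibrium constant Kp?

Take 1 mol E as basis and let X be its fractional conversion, so ξ = X.
Moles: n_E = 1 − X; n_B = 3X.
Summing: n_T = 1 + 2X.
At X = 0.432: n_E = 0.568, n_B = 1.3, n_T = 1.86.
p_i = (n_i/n_T)·P. Kp = p_B^3 / (p_E) = 3.26e+04 kPa^2.

Kp = 3.26e+04 kPa^2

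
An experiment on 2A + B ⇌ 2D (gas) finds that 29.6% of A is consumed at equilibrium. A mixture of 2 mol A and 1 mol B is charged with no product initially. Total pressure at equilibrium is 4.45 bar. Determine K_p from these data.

Let X = conversion of A (basis 2 mol A); extent of reaction ξ = X.
Species balance: n_A = 2 − 2X; n_B = 1 − X; n_D = 2X.
Summing: n_T = 3 − X.
At X = 0.296: n_A = 1.41, n_B = 0.704, n_D = 0.592, n_T = 2.7.
p_i = (n_i/n_T)·P. K_p = p_D^2 / (p_A^2 p_B) = 0.153 bar^-1.

K_p = 0.153 bar^-1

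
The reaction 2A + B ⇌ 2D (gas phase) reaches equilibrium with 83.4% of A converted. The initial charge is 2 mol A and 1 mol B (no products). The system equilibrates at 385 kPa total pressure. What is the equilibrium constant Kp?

Let X = conversion of A (basis 2 mol A); extent of reaction ξ = X.
Moles: n_A = 2 − 2X; n_B = 1 − X; n_D = 2X.
n_T = Σnᵢ = 3 − X.
At X = 0.834: n_A = 0.332, n_B = 0.166, n_D = 1.67, n_T = 2.17.
p_i = (n_i/n_T)·P. Kp = p_D^2 / (p_A^2 p_B) = 0.855 kPa^-1.

Kp = 0.855 kPa^-1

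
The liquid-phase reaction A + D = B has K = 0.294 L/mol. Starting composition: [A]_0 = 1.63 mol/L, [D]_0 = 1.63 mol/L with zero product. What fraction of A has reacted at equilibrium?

Let X = conversion of A; extent ξ = 1.63·X mol/L.
Concentrations: [A] = 1.63 − 1.63X; [D] = 1.63 − 1.63X; [B] = 1.63X.
K = [B] / ([A] [D]).
Solving K = 0.294 for X ∈ (0,1): X = 0.261.

X = 0.261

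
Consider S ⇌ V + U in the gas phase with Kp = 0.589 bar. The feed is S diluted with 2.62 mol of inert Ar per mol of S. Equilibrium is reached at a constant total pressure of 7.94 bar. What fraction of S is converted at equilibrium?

X = 0.418

Take 1 mol S as basis and let X be its fractional conversion, so ξ = X.
Moles: n_S = 1 − X; n_V = X; n_U = X; n_I = 2.62 (inert).
n_T = Σnᵢ = 3.62 + X.
Mole fractions y_i = n_i/n_T; Kp = p_V p_U / (p_S) with p_i = y_i·P.
This yields a degree-2 equation in X; solving on (0,1), X = 0.418.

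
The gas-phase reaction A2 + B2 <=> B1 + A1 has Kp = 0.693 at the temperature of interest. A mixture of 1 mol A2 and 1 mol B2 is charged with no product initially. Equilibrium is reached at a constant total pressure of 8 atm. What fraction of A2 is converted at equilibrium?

Basis: 1 mol A2 initially; let X = conversion of A2. Extent ξ = X.
Moles: n_A2 = 1 − X; n_B2 = 1 − X; n_B1 = X; n_A1 = X.
n_T stays at 2 (no change in mole number).
With p_i = (n_i/n_T)P, Kp = p_B1 p_A1 / (p_A2 p_B2).
Substituting and setting equal to 0.693 gives a polynomial in X; the root in (0,1) is X = 0.454.

X = 0.454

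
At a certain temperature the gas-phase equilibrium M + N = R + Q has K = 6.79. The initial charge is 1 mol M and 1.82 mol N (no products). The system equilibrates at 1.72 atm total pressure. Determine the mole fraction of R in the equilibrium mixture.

Let X = conversion of M (basis 1 mol M); extent of reaction ξ = X.
At extent ξ: n_M = 1 − X; n_N = 1.82 − X; n_R = X; n_Q = X.
Total moles n_T = 2.82 (Δν = 0, constant).
y_i = n_i/n_T, p_i = y_i·P. K = p_R p_Q / (p_M p_N).
Setting this equal to 6.79 and taking the physical root (0 < X < 1) gives X = 0.879.
Then n_R = 0.879, n_T = 2.82, so y_R = 0.312.

y_R = 0.312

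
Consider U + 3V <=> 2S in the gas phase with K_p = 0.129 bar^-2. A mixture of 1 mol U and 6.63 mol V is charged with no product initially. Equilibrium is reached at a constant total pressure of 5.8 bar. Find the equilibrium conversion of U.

Let X = conversion of U (basis 1 mol U); extent of reaction ξ = X.
Species balance: n_U = 1 − X; n_V = 6.63 − 3X; n_S = 2X.
Total moles n_T = 7.63 − 2X.
With p_i = (n_i/n_T)P, K_p = p_S^2 / (p_U p_V^3).
Equating to 0.129 bar^-2 and solving on 0 < X < 1: X = 0.759.

X = 0.759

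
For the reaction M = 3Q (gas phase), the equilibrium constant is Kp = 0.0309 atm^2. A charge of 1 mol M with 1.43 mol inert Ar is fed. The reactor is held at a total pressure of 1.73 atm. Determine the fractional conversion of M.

Take 1 mol M as basis and let X be its fractional conversion, so ξ = X.
At extent ξ: n_M = 1 − X; n_Q = 3X; n_I = 1.43 (inert).
n_T = Σnᵢ = 2.43 + 2X.
Mole fractions y_i = n_i/n_T; Kp = p_Q^3 / (p_M) with p_i = y_i·P.
Substituting and setting equal to 0.0309 atm^2 gives a polynomial in X; the root in (0,1) is X = 0.134.

X = 0.134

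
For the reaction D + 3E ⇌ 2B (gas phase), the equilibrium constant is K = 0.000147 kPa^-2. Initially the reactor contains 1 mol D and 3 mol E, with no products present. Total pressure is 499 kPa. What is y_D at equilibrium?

Take 1 mol D as basis and let X be its fractional conversion, so ξ = X.
Species balance: n_D = 1 − X; n_E = 3 − 3X; n_B = 2X.
Total moles n_T = 4 − 2X.
y_i = n_i/n_T, p_i = y_i·P. K = p_B^2 / (p_D p_E^3).
This yields a degree-4 equation in X; solving on (0,1), X = 0.664.
Then n_D = 0.336, n_T = 2.67, so y_D = 0.126.

y_D = 0.126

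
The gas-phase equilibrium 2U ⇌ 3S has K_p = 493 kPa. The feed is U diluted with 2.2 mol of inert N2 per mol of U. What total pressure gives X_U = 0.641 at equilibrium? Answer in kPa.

Take 1 mol U as basis and let X be its fractional conversion, so ξ = 0.5X.
Moles: n_U = 1 − X; n_S = 1.5X; n_I = 2.2 (inert).
Summing: n_T = 3.2 + 0.5X.
K_p = p_S^3 / (p_U^2) with p_i = (n_i/n_T)·P.
At X = 0.641: the mole-fraction product g(X) = Π y_i^ν_i = 1.959. Since K_p = g(X)·P^{1}, P = (K_p/g)^(1/1) = (493/1.959)^(1/1) = 252 kPa.

P = 252 kPa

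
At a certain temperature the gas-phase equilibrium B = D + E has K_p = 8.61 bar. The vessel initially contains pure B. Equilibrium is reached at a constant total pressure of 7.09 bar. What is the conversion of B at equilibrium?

X = 0.741

Let X = conversion of B (basis 1 mol B); extent of reaction ξ = X.
At extent ξ: n_B = 1 − X; n_D = X; n_E = X.
n_T = Σnᵢ = 1 + X.
y_i = n_i/n_T, p_i = y_i·P. K_p = p_D p_E / (p_B).
Substituting and setting equal to 8.61 bar gives a polynomial in X; the root in (0,1) is X = 0.741.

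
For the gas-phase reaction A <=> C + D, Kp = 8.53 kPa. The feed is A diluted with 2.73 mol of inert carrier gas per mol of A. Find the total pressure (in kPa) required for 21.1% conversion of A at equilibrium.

Basis: 1 mol A initially; let X = conversion of A. Extent ξ = X.
Species balance: n_A = 1 − X; n_C = X; n_D = X; n_I = 2.73 (inert).
Summing: n_T = 3.73 + X.
Kp = p_C p_D / (p_A) with p_i = (n_i/n_T)·P.
At X = 0.211: the mole-fraction product g(X) = Π y_i^ν_i = 0.01432. Since Kp = g(X)·P^{1}, P = (Kp/g)^(1/1) = (8.53/0.01432)^(1/1) = 596 kPa.

P = 596 kPa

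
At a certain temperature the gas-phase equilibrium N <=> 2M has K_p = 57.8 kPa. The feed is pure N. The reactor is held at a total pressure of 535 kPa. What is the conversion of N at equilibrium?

Basis: 1 mol N initially; let X = conversion of N. Extent ξ = X.
Moles: n_N = 1 − X; n_M = 2X.
Summing: n_T = 1 + X.
Mole fractions y_i = n_i/n_T; K_p = p_M^2 / (p_N) with p_i = y_i·P.
Equating to 57.8 kPa and solving on 0 < X < 1: X = 0.162.

X = 0.162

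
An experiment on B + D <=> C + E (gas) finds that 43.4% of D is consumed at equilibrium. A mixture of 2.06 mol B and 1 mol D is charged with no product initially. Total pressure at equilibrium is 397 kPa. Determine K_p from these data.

K_p = 0.205

Let X = conversion of D (basis 1 mol D); extent of reaction ξ = X.
Moles: n_B = 2.06 − X; n_D = 1 − X; n_C = X; n_E = X.
Total moles n_T = 3.06 (Δν = 0, constant).
At X = 0.434: n_B = 1.63, n_D = 0.566, n_C = 0.434, n_E = 0.434, n_T = 3.06.
p_i = (n_i/n_T)·P. K_p = p_C p_E / (p_B p_D) = 0.205.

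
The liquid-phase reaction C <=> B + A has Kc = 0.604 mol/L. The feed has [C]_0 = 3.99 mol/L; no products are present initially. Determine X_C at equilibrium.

Let X = conversion of C; extent ξ = 3.99·X mol/L.
Concentrations: [C] = 3.99 − 3.99X; [B] = 3.99X; [A] = 3.99X.
Kc = [B] [A] / ([C]).
Setting equal to 0.604 and solving for X on (0,1) gives X = 0.321.

X = 0.321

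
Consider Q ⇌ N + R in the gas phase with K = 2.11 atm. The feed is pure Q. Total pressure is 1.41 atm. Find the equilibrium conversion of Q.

Let X = conversion of Q (basis 1 mol Q); extent of reaction ξ = X.
Species balance: n_Q = 1 − X; n_N = X; n_R = X.
Summing: n_T = 1 + X.
With p_i = (n_i/n_T)P, K = p_N p_R / (p_Q).
Setting this equal to 2.11 atm and taking the physical root (0 < X < 1) gives X = 0.774.

X = 0.774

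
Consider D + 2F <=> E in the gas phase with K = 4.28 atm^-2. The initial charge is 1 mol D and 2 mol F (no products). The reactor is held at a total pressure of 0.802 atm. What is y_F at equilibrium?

Basis: 1 mol D initially; let X = conversion of D. Extent ξ = X.
At extent ξ: n_D = 1 − X; n_F = 2 − 2X; n_E = X.
n_T = Σnᵢ = 3 − 2X.
With p_i = (n_i/n_T)P, K = p_E / (p_D p_F^2).
This yields a degree-3 equation in X; solving on (0,1), X = 0.436.
Then n_F = 1.13, n_T = 2.13, so y_F = 0.530.

y_F = 0.530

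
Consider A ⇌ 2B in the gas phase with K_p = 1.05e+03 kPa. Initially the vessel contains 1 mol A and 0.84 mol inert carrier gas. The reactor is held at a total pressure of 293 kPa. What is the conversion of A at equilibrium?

Let X = conversion of A (basis 1 mol A); extent of reaction ξ = X.
Species balance: n_A = 1 − X; n_B = 2X; n_I = 0.84 (inert).
Total moles n_T = 1.84 + X.
Mole fractions y_i = n_i/n_T; K_p = p_B^2 / (p_A) with p_i = y_i·P.
Substituting and setting equal to 1.05e+03 kPa gives a polynomial in X; the root in (0,1) is X = 0.755.

X = 0.755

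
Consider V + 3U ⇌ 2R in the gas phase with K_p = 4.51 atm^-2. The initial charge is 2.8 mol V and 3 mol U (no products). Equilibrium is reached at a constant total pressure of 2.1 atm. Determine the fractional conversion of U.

X = 0.682

Take 3 mol U as basis and let X be its fractional conversion, so ξ = X.
At extent ξ: n_V = 2.8 − X; n_U = 3 − 3X; n_R = 2X.
Total moles n_T = 5.8 − 2X.
Mole fractions y_i = n_i/n_T; K_p = p_R^2 / (p_V p_U^3) with p_i = y_i·P.
Equating to 4.51 atm^-2 and solving on 0 < X < 1: X = 0.682.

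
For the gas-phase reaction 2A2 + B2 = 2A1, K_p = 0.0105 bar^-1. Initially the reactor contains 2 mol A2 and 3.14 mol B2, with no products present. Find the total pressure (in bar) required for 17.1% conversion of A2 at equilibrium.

P = 6.78 bar

Basis: 2 mol A2 initially; let X = conversion of A2. Extent ξ = X.
At extent ξ: n_A2 = 2 − 2X; n_B2 = 3.14 − X; n_A1 = 2X.
Summing: n_T = 5.14 − X.
K_p = p_A1^2 / (p_A2^2 p_B2) with p_i = (n_i/n_T)·P.
At X = 0.171: the mole-fraction product g(X) = Π y_i^ν_i = 0.07121. Since K_p = g(X)·P^{-1}, P = (g/K_p)^(1/1) = (0.07121/0.0105)^(1/1) = 6.78 bar.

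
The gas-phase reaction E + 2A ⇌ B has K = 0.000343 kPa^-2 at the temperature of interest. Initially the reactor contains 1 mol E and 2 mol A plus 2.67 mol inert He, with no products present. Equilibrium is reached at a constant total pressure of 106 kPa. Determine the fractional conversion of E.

Take 1 mol E as basis and let X be its fractional conversion, so ξ = X.
Moles: n_E = 1 − X; n_A = 2 − 2X; n_B = X; n_I = 2.67 (inert).
Total moles n_T = 5.67 − 2X.
With p_i = (n_i/n_T)P, K = p_B / (p_E p_A^2).
Equating to 0.000343 kPa^-2 and solving on 0 < X < 1: X = 0.246.

X = 0.246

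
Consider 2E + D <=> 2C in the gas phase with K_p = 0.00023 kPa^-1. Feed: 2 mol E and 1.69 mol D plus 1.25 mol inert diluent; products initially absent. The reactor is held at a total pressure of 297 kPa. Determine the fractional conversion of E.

Let X = conversion of E (basis 2 mol E); extent of reaction ξ = X.
Mole table: n_E = 2 − 2X; n_D = 1.69 − X; n_C = 2X; n_I = 1.25 (inert).
Summing: n_T = 4.94 − X.
y_i = n_i/n_T, p_i = y_i·P. K_p = p_C^2 / (p_E^2 p_D).
This yields a degree-3 equation in X; solving on (0,1), X = 0.130.

X = 0.130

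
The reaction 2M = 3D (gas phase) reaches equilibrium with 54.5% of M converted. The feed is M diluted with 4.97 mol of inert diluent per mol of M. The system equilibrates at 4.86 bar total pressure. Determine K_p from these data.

Let X = conversion of M (basis 1 mol M); extent of reaction ξ = 0.5X.
Moles: n_M = 1 − X; n_D = 1.5X; n_I = 4.97 (inert).
n_T = Σnᵢ = 5.97 + 0.5X.
At X = 0.545: n_M = 0.455, n_D = 0.818, n_T = 6.24.
p_i = (n_i/n_T)·P. K_p = p_D^3 / (p_M^2) = 2.05 bar.

K_p = 2.05 bar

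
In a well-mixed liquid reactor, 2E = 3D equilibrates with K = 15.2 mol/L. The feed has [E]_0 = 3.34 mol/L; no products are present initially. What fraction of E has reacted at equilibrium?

X = 0.600

Let X = conversion of E; extent ξ = 3.34X/2 mol/L.
Concentrations: [E] = 3.34 − 3.34X; [D] = 5.01X.
K = [D]^3 / ([E]^2).
Solving K = 15.2 for X ∈ (0,1): X = 0.600.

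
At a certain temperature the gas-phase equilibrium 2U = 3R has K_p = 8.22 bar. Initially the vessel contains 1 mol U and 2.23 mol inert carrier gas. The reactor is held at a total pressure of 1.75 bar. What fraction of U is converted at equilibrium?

X = 0.724

Basis: 1 mol U initially; let X = conversion of U. Extent ξ = 0.5X.
Moles: n_U = 1 − X; n_R = 1.5X; n_I = 2.23 (inert).
Summing: n_T = 3.23 + 0.5X.
y_i = n_i/n_T, p_i = y_i·P. K_p = p_R^3 / (p_U^2).
Equating to 8.22 bar and solving on 0 < X < 1: X = 0.724.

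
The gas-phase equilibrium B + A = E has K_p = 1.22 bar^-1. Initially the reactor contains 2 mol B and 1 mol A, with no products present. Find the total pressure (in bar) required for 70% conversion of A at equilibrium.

Take 1 mol A as basis and let X be its fractional conversion, so ξ = X.
At extent ξ: n_B = 2 − X; n_A = 1 − X; n_E = X.
Summing: n_T = 3 − X.
K_p = p_E / (p_B p_A) with p_i = (n_i/n_T)·P.
At X = 0.7: the mole-fraction product g(X) = Π y_i^ν_i = 4.128. Since K_p = g(X)·P^{-1}, P = (g/K_p)^(1/1) = (4.128/1.22)^(1/1) = 3.38 bar.

P = 3.38 bar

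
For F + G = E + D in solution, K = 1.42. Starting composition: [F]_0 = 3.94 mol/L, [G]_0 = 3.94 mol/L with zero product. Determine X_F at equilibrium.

Let X = conversion of F; extent ξ = 3.94·X mol/L.
Concentrations: [F] = 3.94 − 3.94X; [G] = 3.94 − 3.94X; [E] = 3.94X; [D] = 3.94X.
K = [E] [D] / ([F] [G]).
This equals 1.42 at X = 0.544 (the root in 0 < X < 1).

X = 0.544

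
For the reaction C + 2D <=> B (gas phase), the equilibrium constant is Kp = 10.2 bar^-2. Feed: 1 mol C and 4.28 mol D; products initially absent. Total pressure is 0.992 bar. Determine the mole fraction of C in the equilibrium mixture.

Let X = conversion of C (basis 1 mol C); extent of reaction ξ = X.
Species balance: n_C = 1 − X; n_D = 4.28 − 2X; n_B = X.
Summing: n_T = 5.28 − 2X.
Mole fractions y_i = n_i/n_T; Kp = p_B / (p_C p_D^2) with p_i = y_i·P.
Equating to 10.2 bar^-2 and solving on 0 < X < 1: X = 0.840.
Then n_C = 0.16, n_T = 3.6, so y_C = 0.045.

y_C = 0.045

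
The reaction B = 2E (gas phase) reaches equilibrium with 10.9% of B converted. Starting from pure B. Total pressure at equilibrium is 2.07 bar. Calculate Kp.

Let X = conversion of B (basis 1 mol B); extent of reaction ξ = X.
Species balance: n_B = 1 − X; n_E = 2X.
Summing: n_T = 1 + X.
At X = 0.109: n_B = 0.891, n_E = 0.218, n_T = 1.11.
p_i = (n_i/n_T)·P. Kp = p_E^2 / (p_B) = 0.0996 bar.

Kp = 0.0996 bar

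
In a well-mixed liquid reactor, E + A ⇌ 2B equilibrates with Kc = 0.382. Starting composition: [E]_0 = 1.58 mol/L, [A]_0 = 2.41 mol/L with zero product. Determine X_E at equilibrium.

X = 0.290

Let X = conversion of E; extent ξ = 1.58·X mol/L.
Concentrations: [E] = 1.58 − 1.58X; [A] = 2.41 − 1.58X; [B] = 3.16X.
Kc = [B]^2 / ([E] [A]).
Equating to 0.382: the physical root is X = 0.290.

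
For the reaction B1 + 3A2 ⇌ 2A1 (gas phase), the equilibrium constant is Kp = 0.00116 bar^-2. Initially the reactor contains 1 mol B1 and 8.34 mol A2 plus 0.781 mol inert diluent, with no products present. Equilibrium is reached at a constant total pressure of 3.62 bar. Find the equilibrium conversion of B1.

X = 0.131

Take 1 mol B1 as basis and let X be its fractional conversion, so ξ = X.
Mole table: n_B1 = 1 − X; n_A2 = 8.34 − 3X; n_A1 = 2X; n_I = 0.781 (inert).
n_T = Σnᵢ = 10.1 − 2X.
y_i = n_i/n_T, p_i = y_i·P. Kp = p_A1^2 / (p_B1 p_A2^3).
Equating to 0.00116 bar^-2 and solving on 0 < X < 1: X = 0.131.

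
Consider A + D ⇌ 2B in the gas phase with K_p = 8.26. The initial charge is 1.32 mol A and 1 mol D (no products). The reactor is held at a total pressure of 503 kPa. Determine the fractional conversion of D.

Let X = conversion of D (basis 1 mol D); extent of reaction ξ = X.
At extent ξ: n_A = 1.32 − X; n_D = 1 − X; n_B = 2X.
n_T stays at 2.32 (no change in mole number).
Mole fractions y_i = n_i/n_T; K_p = p_B^2 / (p_A p_D) with p_i = y_i·P.
This yields a degree-2 equation in X; solving on (0,1), X = 0.668.

X = 0.668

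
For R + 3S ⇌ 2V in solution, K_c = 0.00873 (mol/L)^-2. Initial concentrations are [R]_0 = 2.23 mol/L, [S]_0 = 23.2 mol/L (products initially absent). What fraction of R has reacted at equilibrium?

Let X = conversion of R; extent ξ = 2.23·X mol/L.
Concentrations: [R] = 2.23 − 2.23X; [S] = 23.2 − 6.69X; [V] = 4.46X.
K_c = [V]^2 / ([R] [S]^3).
Solving K_c = 0.00873 for X ∈ (0,1): X = 0.858.

X = 0.858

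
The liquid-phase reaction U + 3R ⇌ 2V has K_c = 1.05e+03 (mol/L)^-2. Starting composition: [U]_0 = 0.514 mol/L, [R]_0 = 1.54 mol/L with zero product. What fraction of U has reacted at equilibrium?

Let X = conversion of U; extent ξ = 0.514·X mol/L.
Concentrations: [U] = 0.514 − 0.514X; [R] = 1.54 − 1.54X; [V] = 1.03X.
K_c = [V]^2 / ([U] [R]^3).
Solving K_c = 1.05e+03 for X ∈ (0,1): X = 0.858.

X = 0.858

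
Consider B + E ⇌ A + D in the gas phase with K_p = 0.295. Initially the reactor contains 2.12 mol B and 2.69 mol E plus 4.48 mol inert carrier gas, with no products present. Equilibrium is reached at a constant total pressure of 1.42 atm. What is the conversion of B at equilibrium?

Basis: 2.12 mol B initially; let X = conversion of B. Extent ξ = 2.12X.
Species balance: n_B = 2.12 − 2.12X; n_E = 2.69 − 2.12X; n_A = 2.12X; n_D = 2.12X; n_I = 4.48 (inert).
Since Δν = 0, n_T = 9.29 throughout.
y_i = n_i/n_T, p_i = y_i·P. K_p = p_A p_D / (p_B p_E).
This yields a degree-2 equation in X; solving on (0,1), X = 0.395.

X = 0.395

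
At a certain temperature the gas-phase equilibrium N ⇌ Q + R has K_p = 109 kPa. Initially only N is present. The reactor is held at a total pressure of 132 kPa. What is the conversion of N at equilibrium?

X = 0.673

Basis: 1 mol N initially; let X = conversion of N. Extent ξ = X.
At extent ξ: n_N = 1 − X; n_Q = X; n_R = X.
Total moles n_T = 1 + X.
With p_i = (n_i/n_T)P, K_p = p_Q p_R / (p_N).
Substituting and setting equal to 109 kPa gives a polynomial in X; the root in (0,1) is X = 0.673.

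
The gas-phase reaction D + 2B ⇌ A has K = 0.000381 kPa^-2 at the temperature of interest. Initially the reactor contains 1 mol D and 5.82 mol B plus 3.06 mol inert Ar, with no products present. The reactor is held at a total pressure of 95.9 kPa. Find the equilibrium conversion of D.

Let X = conversion of D (basis 1 mol D); extent of reaction ξ = X.
At extent ξ: n_D = 1 − X; n_B = 5.82 − 2X; n_A = X; n_I = 3.06 (inert).
Total moles n_T = 9.88 − 2X.
y_i = n_i/n_T, p_i = y_i·P. K = p_A / (p_D p_B^2).
Setting this equal to 0.000381 kPa^-2 and taking the physical root (0 < X < 1) gives X = 0.507.

X = 0.507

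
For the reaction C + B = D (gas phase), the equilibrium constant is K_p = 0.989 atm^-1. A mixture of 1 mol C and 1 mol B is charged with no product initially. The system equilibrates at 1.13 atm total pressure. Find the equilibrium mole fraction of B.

Take 1 mol C as basis and let X be its fractional conversion, so ξ = X.
Moles: n_C = 1 − X; n_B = 1 − X; n_D = X.
n_T = Σnᵢ = 2 − X.
Mole fractions y_i = n_i/n_T; K_p = p_D / (p_C p_B) with p_i = y_i·P.
Substituting and setting equal to 0.989 atm^-1 gives a polynomial in X; the root in (0,1) is X = 0.313.
Then n_B = 0.687, n_T = 1.69, so y_B = 0.407.

y_B = 0.407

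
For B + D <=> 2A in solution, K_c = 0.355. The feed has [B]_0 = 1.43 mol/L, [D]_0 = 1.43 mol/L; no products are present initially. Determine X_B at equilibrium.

Let X = conversion of B; extent ξ = 1.43·X mol/L.
Concentrations: [B] = 1.43 − 1.43X; [D] = 1.43 − 1.43X; [A] = 2.86X.
K_c = [A]^2 / ([B] [D]).
Setting equal to 0.355 and solving for X on (0,1) gives X = 0.230.

X = 0.230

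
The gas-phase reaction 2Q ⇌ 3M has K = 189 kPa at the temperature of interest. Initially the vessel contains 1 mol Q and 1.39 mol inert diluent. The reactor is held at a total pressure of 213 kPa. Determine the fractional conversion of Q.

Basis: 1 mol Q initially; let X = conversion of Q. Extent ξ = 0.5X.
Species balance: n_Q = 1 − X; n_M = 1.5X; n_I = 1.39 (inert).
Total moles n_T = 2.39 + 0.5X.
Mole fractions y_i = n_i/n_T; K = p_M^3 / (p_Q^2) with p_i = y_i·P.
Substituting and setting equal to 189 kPa gives a polynomial in X; the root in (0,1) is X = 0.534.

X = 0.534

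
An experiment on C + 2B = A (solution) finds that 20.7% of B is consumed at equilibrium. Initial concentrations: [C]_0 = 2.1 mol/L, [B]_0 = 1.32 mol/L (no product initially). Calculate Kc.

Let X = conversion of B.
Concentrations: [C] = 2.1 − 0.66X; [B] = 1.32 − 1.32X; [A] = 0.66X.
At X = 0.207: [C] = 1.96, [B] = 1.05, [A] = 0.137.
Kc = [A] / ([C] [B]^2) = 0.0635 (mol/L)^-2.

Kc = 0.0635 (mol/L)^-2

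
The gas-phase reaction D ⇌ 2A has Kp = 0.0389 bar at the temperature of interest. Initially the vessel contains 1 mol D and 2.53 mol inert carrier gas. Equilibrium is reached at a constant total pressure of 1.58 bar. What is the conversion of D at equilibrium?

X = 0.139

Let X = conversion of D (basis 1 mol D); extent of reaction ξ = X.
Moles: n_D = 1 − X; n_A = 2X; n_I = 2.53 (inert).
Total moles n_T = 3.53 + X.
y_i = n_i/n_T, p_i = y_i·P. Kp = p_A^2 / (p_D).
Equating to 0.0389 bar and solving on 0 < X < 1: X = 0.139.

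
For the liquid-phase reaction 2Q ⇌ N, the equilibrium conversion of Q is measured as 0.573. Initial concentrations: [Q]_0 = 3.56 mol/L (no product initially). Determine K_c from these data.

Let X = conversion of Q.
Concentrations: [Q] = 3.56 − 3.56X; [N] = 1.78X.
At X = 0.573: [Q] = 1.52, [N] = 1.02.
K_c = [N] / ([Q]^2) = 0.441 L/mol.

K_c = 0.441 L/mol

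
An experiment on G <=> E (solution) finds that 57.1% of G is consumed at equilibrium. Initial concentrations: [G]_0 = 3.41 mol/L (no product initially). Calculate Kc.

Let X = conversion of G.
Concentrations: [G] = 3.41 − 3.41X; [E] = 3.41X.
At X = 0.571: [G] = 1.46, [E] = 1.95.
Kc = [E] / ([G]) = 1.33.

Kc = 1.33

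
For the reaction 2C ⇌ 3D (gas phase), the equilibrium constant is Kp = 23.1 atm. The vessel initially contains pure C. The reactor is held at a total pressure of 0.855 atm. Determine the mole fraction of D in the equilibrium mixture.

y_D = 0.849

Let X = conversion of C (basis 1 mol C); extent of reaction ξ = 0.5X.
Species balance: n_C = 1 − X; n_D = 1.5X.
Summing: n_T = 1 + 0.5X.
y_i = n_i/n_T, p_i = y_i·P. Kp = p_D^3 / (p_C^2).
Equating to 23.1 atm and solving on 0 < X < 1: X = 0.790.
Then n_D = 1.18, n_T = 1.39, so y_D = 0.849.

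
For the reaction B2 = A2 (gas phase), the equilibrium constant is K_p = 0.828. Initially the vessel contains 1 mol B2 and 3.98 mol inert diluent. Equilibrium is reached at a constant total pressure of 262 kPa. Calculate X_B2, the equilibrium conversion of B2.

X = 0.453

Let X = conversion of B2 (basis 1 mol B2); extent of reaction ξ = X.
Moles: n_B2 = 1 − X; n_A2 = X; n_I = 3.98 (inert).
n_T stays at 4.98 (no change in mole number).
With p_i = (n_i/n_T)P, K_p = p_A2 / (p_B2).
Equating to 0.828 and solving on 0 < X < 1: X = 0.453.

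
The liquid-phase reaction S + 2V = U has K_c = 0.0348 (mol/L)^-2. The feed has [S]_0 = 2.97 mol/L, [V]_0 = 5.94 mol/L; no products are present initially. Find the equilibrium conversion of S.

Let X = conversion of S; extent ξ = 2.97·X mol/L.
Concentrations: [S] = 2.97 − 2.97X; [V] = 5.94 − 5.94X; [U] = 2.97X.
K_c = [U] / ([S] [V]^2).
Equating to 0.0348 (mol/L)^-2: the physical root is X = 0.345.

X = 0.345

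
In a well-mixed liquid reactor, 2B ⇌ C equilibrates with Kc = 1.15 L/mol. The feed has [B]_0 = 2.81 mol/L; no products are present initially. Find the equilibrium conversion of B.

X = 0.676

Let X = conversion of B; extent ξ = 2.81X/2 mol/L.
Concentrations: [B] = 2.81 − 2.81X; [C] = 1.41X.
Kc = [C] / ([B]^2).
Equating to 1.15 L/mol: the physical root is X = 0.676.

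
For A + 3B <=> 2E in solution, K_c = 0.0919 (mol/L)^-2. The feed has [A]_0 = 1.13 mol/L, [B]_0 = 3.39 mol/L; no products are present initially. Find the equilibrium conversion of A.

Let X = conversion of A; extent ξ = 1.13·X mol/L.
Concentrations: [A] = 1.13 − 1.13X; [B] = 3.39 − 3.39X; [E] = 2.26X.
K_c = [E]^2 / ([A] [B]^3).
Setting equal to 0.0919 and solving for X on (0,1) gives X = 0.362.

X = 0.362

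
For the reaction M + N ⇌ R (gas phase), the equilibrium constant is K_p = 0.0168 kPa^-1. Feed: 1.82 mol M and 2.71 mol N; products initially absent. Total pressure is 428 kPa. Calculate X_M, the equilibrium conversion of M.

Basis: 1.82 mol M initially; let X = conversion of M. Extent ξ = 1.82X.
At extent ξ: n_M = 1.82 − 1.82X; n_N = 2.71 − 1.82X; n_R = 1.82X.
n_T = Σnᵢ = 4.53 − 1.82X.
Mole fractions y_i = n_i/n_T; K_p = p_R / (p_M p_N) with p_i = y_i·P.
Substituting and setting equal to 0.0168 kPa^-1 gives a polynomial in X; the root in (0,1) is X = 0.753.

X = 0.753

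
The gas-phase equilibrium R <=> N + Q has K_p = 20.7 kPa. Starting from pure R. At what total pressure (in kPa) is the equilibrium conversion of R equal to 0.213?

Let X = conversion of R (basis 1 mol R); extent of reaction ξ = X.
Mole table: n_R = 1 − X; n_N = X; n_Q = X.
n_T = Σnᵢ = 1 + X.
K_p = p_N p_Q / (p_R) with p_i = (n_i/n_T)·P.
At X = 0.213: the mole-fraction product g(X) = Π y_i^ν_i = 0.04753. Since K_p = g(X)·P^{1}, P = (K_p/g)^(1/1) = (20.7/0.04753)^(1/1) = 436 kPa.

P = 436 kPa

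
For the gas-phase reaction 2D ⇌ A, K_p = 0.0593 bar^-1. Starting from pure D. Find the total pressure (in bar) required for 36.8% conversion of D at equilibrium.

Basis: 1 mol D initially; let X = conversion of D. Extent ξ = 0.5X.
Moles: n_D = 1 − X; n_A = 0.5X.
n_T = Σnᵢ = 1 − 0.5X.
K_p = p_A / (p_D^2) with p_i = (n_i/n_T)·P.
At X = 0.368: the mole-fraction product g(X) = Π y_i^ν_i = 0.3759. Since K_p = g(X)·P^{-1}, P = (g/K_p)^(1/1) = (0.3759/0.0593)^(1/1) = 6.34 bar.

P = 6.34 bar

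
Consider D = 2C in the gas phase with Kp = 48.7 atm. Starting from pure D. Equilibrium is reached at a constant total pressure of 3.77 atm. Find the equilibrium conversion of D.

Basis: 1 mol D initially; let X = conversion of D. Extent ξ = X.
Species balance: n_D = 1 − X; n_C = 2X.
Total moles n_T = 1 + X.
Mole fractions y_i = n_i/n_T; Kp = p_C^2 / (p_D) with p_i = y_i·P.
Setting this equal to 48.7 atm and taking the physical root (0 < X < 1) gives X = 0.874.

X = 0.874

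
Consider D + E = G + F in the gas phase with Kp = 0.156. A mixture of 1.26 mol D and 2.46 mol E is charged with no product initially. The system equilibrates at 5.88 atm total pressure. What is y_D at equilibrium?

Basis: 1.26 mol D initially; let X = conversion of D. Extent ξ = 1.26X.
Species balance: n_D = 1.26 − 1.26X; n_E = 2.46 − 1.26X; n_G = 1.26X; n_F = 1.26X.
Since Δν = 0, n_T = 3.72 throughout.
With p_i = (n_i/n_T)P, Kp = p_G p_F / (p_D p_E).
Equating to 0.156 and solving on 0 < X < 1: X = 0.387.
Then n_D = 0.772, n_T = 3.72, so y_D = 0.208.

y_D = 0.208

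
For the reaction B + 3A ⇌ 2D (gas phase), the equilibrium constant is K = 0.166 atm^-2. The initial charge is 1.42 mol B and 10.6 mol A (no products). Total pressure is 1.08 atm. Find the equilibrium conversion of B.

Basis: 1.42 mol B initially; let X = conversion of B. Extent ξ = 1.42X.
Moles: n_B = 1.42 − 1.42X; n_A = 10.6 − 4.26X; n_D = 2.84X.
Total moles n_T = 12 − 2.84X.
Mole fractions y_i = n_i/n_T; K = p_D^2 / (p_B p_A^3) with p_i = y_i·P.
This yields a degree-4 equation in X; solving on (0,1), X = 0.365.

X = 0.365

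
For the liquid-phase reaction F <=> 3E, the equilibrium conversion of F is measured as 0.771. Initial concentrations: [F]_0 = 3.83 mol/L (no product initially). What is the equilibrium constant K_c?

K_c = 793 (mol/L)^2

Let X = conversion of F.
Concentrations: [F] = 3.83 − 3.83X; [E] = 11.5X.
At X = 0.771: [F] = 0.877, [E] = 8.86.
K_c = [E]^3 / ([F]) = 793 (mol/L)^2.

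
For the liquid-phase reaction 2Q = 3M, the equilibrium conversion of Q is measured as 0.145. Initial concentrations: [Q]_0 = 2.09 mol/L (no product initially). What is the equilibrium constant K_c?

Let X = conversion of Q.
Concentrations: [Q] = 2.09 − 2.09X; [M] = 3.13X.
At X = 0.145: [Q] = 1.79, [M] = 0.455.
K_c = [M]^3 / ([Q]^2) = 0.0294 mol/L.

K_c = 0.0294 mol/L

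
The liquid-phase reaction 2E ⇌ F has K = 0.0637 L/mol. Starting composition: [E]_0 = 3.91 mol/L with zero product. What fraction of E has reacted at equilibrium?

Let X = conversion of E; extent ξ = 3.91X/2 mol/L.
Concentrations: [E] = 3.91 − 3.91X; [F] = 1.96X.
K = [F] / ([E]^2).
Equating to 0.0637 L/mol: the physical root is X = 0.267.

X = 0.267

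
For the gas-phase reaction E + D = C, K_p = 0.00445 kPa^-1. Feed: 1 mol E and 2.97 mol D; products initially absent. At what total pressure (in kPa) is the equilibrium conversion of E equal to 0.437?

Let X = conversion of E (basis 1 mol E); extent of reaction ξ = X.
Mole table: n_E = 1 − X; n_D = 2.97 − X; n_C = X.
Summing: n_T = 3.97 − X.
K_p = p_C / (p_E p_D) with p_i = (n_i/n_T)·P.
At X = 0.437: the mole-fraction product g(X) = Π y_i^ν_i = 1.083. Since K_p = g(X)·P^{-1}, P = (g/K_p)^(1/1) = (1.083/0.00445)^(1/1) = 243 kPa.

P = 243 kPa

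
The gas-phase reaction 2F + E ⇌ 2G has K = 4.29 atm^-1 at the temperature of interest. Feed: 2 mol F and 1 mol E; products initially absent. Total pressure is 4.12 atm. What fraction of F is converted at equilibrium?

Let X = conversion of F (basis 2 mol F); extent of reaction ξ = X.
Species balance: n_F = 2 − 2X; n_E = 1 − X; n_G = 2X.
n_T = Σnᵢ = 3 − X.
With p_i = (n_i/n_T)P, K = p_G^2 / (p_F^2 p_E).
Setting this equal to 4.29 atm^-1 and taking the physical root (0 < X < 1) gives X = 0.625.

X = 0.625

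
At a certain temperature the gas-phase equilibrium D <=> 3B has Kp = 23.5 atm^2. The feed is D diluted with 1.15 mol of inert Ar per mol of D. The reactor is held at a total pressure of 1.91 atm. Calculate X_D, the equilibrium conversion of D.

X = 0.833

Let X = conversion of D (basis 1 mol D); extent of reaction ξ = X.
Mole table: n_D = 1 − X; n_B = 3X; n_I = 1.15 (inert).
Summing: n_T = 2.15 + 2X.
With p_i = (n_i/n_T)P, Kp = p_B^3 / (p_D).
Setting this equal to 23.5 atm^2 and taking the physical root (0 < X < 1) gives X = 0.833.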